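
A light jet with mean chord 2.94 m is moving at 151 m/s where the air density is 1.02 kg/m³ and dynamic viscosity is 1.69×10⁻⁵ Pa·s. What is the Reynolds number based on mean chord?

Re = ρ·v·c/μ = 1.02 × 151 × 2.94 / (1.69×10⁻⁵) = 2.68×10^7

Re = 2.68×10^7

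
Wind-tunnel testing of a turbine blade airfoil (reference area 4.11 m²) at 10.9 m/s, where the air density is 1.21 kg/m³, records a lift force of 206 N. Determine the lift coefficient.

From L = ½ρv²S·CL, rearranging gives CL = 2L/(ρv²S).
CL = 2 × 206 / (1.21 × 10.9² × 4.11) = 0.697

CL = 0.697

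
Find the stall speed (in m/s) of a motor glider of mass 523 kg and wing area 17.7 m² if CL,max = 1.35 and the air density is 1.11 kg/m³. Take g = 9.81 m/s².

Weight W = mg = 523 × 9.81 = 5131 N.
From L = ½ρV²S·CL,max = W: V_stall = √(2W/(ρSCL,max)) = √(2·5131/(1.11·17.7·1.35))
V_stall = √386.9 = 19.7 m/s

V_stall = 19.7 m/s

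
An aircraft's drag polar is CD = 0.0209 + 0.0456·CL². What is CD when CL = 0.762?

CD = 0.0209 + 0.0456 × 0.762² = 0.0209 + 0.02648 = 0.0474

CD = 0.0474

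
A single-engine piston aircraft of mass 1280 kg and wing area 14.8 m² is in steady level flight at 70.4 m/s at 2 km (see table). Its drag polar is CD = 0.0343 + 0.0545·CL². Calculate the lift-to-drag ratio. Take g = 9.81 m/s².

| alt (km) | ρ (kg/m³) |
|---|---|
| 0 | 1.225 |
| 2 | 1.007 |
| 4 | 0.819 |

At 2 km, from the table: ρ = 1.007 kg/m³.
Level flight ⇒ L = W = m·g = 1280 × 9.81 = 12557 N.
Dynamic pressure q = 0.5 × 1.007 × 70.4² = 2495 Pa.
CL = W/(q·S) = 12557 / (2495 × 14.8) = 0.34.
CD = 0.0343 + 0.0545 × 0.34² = 0.0406.
L/D = CL/CD = 0.34 / 0.0406 = 8.37

L/D = 8.37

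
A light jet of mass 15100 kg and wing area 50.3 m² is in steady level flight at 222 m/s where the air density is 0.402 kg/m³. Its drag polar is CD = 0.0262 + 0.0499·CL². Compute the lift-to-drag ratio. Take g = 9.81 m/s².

L/D = 9.71

In steady level flight, lift balances weight: W = mg = 15100 × 9.81 = 1.4813×10^5 N.
Dynamic pressure q = 0.5 × 0.402 × 222² = 9906 Pa.
CL = W/(q·S) = 1.4813×10^5 / (9906 × 50.3) = 0.2973.
CD = 0.0262 + 0.0499 × 0.2973² = 0.03061.
L/D = CL/CD = 0.2973 / 0.03061 = 9.71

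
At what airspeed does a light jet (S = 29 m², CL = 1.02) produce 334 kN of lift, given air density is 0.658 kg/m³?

L = ½ρv²S·CL ⇒ v = √(2L/(ρ·S·CL))
v = √(2 × 3.34×10^5 / (0.658 × 29 × 1.02)) = √34320 = 185 m/s

v = 185 m/s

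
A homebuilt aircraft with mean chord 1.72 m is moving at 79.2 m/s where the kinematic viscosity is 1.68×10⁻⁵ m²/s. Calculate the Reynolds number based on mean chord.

Re = v·c/ν = 79.2 × 1.72 / (1.68×10⁻⁵) = 8.11×10^6

Re = 8.11×10^6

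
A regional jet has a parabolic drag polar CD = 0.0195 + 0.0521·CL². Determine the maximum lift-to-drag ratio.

For CD = CD0 + K·CL², (L/D)max occurs at CL* = √(CD0/K) and equals 1/(2√(K·CD0)).
(L/D)max = 1/(2√(0.0521 × 0.0195)) = 1/(2 × 0.03187) = 15.7

(L/D)max = 15.7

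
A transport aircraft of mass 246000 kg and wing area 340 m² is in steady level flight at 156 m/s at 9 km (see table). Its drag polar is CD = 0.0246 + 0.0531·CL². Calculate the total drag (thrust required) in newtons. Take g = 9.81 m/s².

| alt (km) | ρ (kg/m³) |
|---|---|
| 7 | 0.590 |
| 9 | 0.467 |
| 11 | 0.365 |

At 9 km, from the table: ρ = 0.467 kg/m³.
In steady level flight, lift balances weight: W = mg = 246000 × 9.81 = 2.4133×10^6 N.
q = ½ρv² = ½ × 0.467 × 156² = 5682 Pa.
Required CL = L/(qS) = 2.4133×10^6/(5682·340) = 1.249.
CD = 0.0246 + 0.0531 × 1.249² = 0.1074.
D = q·S·CD = 5682 × 340 × 0.1074 = 2.076×10^5 N

D = 2.08×10^5 N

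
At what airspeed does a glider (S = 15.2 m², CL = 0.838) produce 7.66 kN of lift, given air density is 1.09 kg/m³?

L = ½ρv²S·CL ⇒ v = √(2L/(ρ·S·CL))
v = √(2 × 7660 / (1.09 × 15.2 × 0.838)) = √1103 = 33.2 m/s

v = 33.2 m/s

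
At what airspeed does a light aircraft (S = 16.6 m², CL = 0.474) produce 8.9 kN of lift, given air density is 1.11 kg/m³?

L = ½ρv²S·CL ⇒ v = √(2L/(ρ·S·CL))
v = √(2 × 8900 / (1.11 × 16.6 × 0.474)) = √2038 = 45.1 m/s

v = 45.1 m/s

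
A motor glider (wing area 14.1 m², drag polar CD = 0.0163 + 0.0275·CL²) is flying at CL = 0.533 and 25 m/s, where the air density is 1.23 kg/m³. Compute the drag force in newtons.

CD = 0.0163 + 0.0275 × 0.533² = 0.02411
D = ½ρv²S·CD = ½ × 1.23 × 25² × 14.1 × 0.02411 = 131 N

D = 131 N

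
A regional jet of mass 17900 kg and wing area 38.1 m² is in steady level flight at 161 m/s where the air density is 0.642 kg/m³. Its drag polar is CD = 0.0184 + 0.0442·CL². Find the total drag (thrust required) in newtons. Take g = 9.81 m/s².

Weight W = mg = 17900 × 9.81 = 1.756×10^5 N; in level flight L = W.
q = ½ρv² = ½ × 0.642 × 161² = 8321 Pa.
Required CL = L/(qS) = 1.756×10^5/(8321·38.1) = 0.5539.
CD = 0.0184 + 0.0442 × 0.5539² = 0.03196.
D = q·S·CD = 8321 × 38.1 × 0.03196 = 10130 N

D = 10100 N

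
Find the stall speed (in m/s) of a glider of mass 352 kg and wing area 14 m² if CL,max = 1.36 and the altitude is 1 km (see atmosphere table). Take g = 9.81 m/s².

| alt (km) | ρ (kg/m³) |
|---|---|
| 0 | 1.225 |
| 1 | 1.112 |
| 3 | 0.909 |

V_stall = 18.1 m/s

At 1 km, from the table: ρ = 1.112 kg/m³.
At stall, lift equals weight: L = W = m·g = 352 × 9.81 = 3453 N.
V_stall = √(2W/(ρ·S·CL,max)) = √(2 × 3453 / (1.112 × 14 × 1.36))
V_stall = √326.2 = 18.1 m/s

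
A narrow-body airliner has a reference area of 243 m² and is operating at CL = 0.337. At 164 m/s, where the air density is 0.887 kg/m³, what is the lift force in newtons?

L = 9.77×10^5 N

Dynamic pressure q = ½ρv² = ½ × 0.887 × 164² = 11930 Pa.
L = q·S·CL = 11930 × 243 × 0.337 = 9.77×10^5 N ≈ 977 kN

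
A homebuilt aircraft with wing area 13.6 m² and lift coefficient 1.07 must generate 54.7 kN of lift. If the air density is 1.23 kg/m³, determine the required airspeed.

v = 78.2 m/s

L = ½ρv²S·CL ⇒ v = √(2L/(ρ·S·CL))
v = √(2 × 54700 / (1.23 × 13.6 × 1.07)) = √6112 = 78.2 m/s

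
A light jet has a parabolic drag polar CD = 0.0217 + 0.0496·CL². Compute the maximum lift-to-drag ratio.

For CD = CD0 + K·CL², (L/D)max occurs at CL* = √(CD0/K) and equals 1/(2√(K·CD0)).
(L/D)max = 1/(2√(0.0496 × 0.0217)) = 1/(2 × 0.03281) = 15.2

(L/D)max = 15.2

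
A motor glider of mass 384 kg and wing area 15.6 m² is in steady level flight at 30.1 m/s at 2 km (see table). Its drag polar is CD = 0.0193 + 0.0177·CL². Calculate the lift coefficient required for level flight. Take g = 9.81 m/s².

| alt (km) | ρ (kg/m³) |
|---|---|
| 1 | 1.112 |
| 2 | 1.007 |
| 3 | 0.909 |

At 2 km, from the table: ρ = 1.007 kg/m³.
Weight W = mg = 384 × 9.81 = 3767 N; in level flight L = W.
q = ½ρv² = ½ × 1.007 × 30.1² = 456.2 Pa.
Required CL = L/(qS) = 3767/(456.2·15.6) = 0.5294.

CL = 0.529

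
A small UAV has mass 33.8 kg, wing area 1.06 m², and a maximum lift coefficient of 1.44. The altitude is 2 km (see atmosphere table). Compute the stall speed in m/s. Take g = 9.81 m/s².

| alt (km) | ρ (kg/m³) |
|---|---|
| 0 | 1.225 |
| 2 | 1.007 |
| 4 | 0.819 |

V_stall = 20.8 m/s

At 2 km, from the table: ρ = 1.007 kg/m³.
Weight W = mg = 33.8 × 9.81 = 331.6 N.
V_stall = √(2W/(ρ·S·CL,max)) = √(2 × 331.6 / (1.007 × 1.06 × 1.44))
V_stall = √431.4 = 20.8 m/s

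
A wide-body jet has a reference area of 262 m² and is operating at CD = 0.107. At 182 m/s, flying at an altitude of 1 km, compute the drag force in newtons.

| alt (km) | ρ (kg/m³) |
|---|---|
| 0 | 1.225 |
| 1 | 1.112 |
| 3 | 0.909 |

At 1 km, from the table: ρ = 1.112 kg/m³.
D = ½ρv²S·CD = ½ × 1.112 × 182² × 262 × 0.107 = 5.16×10^5 N ≈ 516 kN

D = 5.16×10^5 N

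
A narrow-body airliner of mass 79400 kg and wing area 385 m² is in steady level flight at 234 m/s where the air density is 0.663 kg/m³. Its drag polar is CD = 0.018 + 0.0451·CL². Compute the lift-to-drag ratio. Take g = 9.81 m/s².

Level flight ⇒ L = W = m·g = 79400 × 9.81 = 7.7891×10^5 N.
q = ½ρv² = ½ × 0.663 × 234² = 18150 Pa.
Required CL = L/(qS) = 7.7891×10^5/(18150·385) = 0.1115.
CD = 0.018 + 0.0451 × 0.1115² = 0.01856.
L/D = CL/CD = 0.1115 / 0.01856 = 6.01

L/D = 6.01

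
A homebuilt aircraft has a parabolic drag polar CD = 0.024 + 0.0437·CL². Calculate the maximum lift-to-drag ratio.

For CD = CD0 + K·CL², (L/D)max occurs at CL* = √(CD0/K) and equals 1/(2√(K·CD0)).
(L/D)max = 1/(2√(0.0437 × 0.024)) = 1/(2 × 0.03239) = 15.4

(L/D)max = 15.4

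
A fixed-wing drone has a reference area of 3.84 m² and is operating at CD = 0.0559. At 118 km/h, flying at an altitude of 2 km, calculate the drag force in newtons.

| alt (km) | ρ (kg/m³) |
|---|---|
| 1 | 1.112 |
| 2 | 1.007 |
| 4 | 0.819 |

At 2 km, from the table: ρ = 1.007 kg/m³.
Convert speed: v = 118 km/h ÷ 3.6 = 32.78 m/s.
D = ½ρv²S·CD = ½ × 1.007 × 32.78² × 3.84 × 0.0559 = 116 N

D = 116 N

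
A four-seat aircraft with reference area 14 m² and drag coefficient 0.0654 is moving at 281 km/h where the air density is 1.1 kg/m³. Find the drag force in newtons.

D = 3070 N

Convert speed: v = 281 km/h ÷ 3.6 = 78.06 m/s.
Dynamic pressure q = ½ρv² = ½ × 1.1 × 78.06² = 3351 Pa.
D = q·S·CD = 3351 × 14 × 0.0654 = 3070 N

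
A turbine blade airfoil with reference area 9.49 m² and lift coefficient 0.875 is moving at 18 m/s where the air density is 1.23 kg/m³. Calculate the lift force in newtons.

Dynamic pressure q = ½ρv² = ½ × 1.23 × 18² = 199.3 Pa.
L = q·S·CL = 199.3 × 9.49 × 0.875 = 1650 N

L = 1650 N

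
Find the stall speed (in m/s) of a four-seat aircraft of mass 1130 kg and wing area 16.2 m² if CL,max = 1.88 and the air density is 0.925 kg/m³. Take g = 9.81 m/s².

Weight W = mg = 1130 × 9.81 = 11090 N.
From L = ½ρV²S·CL,max = W: V_stall = √(2W/(ρSCL,max)) = √(2·11090/(0.925·16.2·1.88))
V_stall = √787 = 28.1 m/s

V_stall = 28.1 m/s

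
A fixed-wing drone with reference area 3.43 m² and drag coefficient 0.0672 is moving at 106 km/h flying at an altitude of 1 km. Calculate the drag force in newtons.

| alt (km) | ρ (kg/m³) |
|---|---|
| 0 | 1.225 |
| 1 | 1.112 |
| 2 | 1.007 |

D = 111 N

At 1 km, from the table: ρ = 1.112 kg/m³.
Convert speed: v = 106 km/h ÷ 3.6 = 29.44 m/s.
Dynamic pressure q = ½ρv² = ½ × 1.112 × 29.44² = 482 Pa.
D = q·S·CD = 482 × 3.43 × 0.0672 = 111 N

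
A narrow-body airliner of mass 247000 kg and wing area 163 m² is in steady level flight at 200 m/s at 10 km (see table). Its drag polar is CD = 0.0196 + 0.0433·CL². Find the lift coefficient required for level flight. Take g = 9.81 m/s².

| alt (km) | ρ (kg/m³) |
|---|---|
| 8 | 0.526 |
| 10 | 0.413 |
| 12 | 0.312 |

At 10 km, from the table: ρ = 0.413 kg/m³.
In steady level flight, lift balances weight: W = mg = 247000 × 9.81 = 2.4231×10^6 N.
q = ½ρv² = ½ × 0.413 × 200² = 8260 Pa.
Required CL = L/(qS) = 2.4231×10^6/(8260·163) = 1.8.

CL = 1.8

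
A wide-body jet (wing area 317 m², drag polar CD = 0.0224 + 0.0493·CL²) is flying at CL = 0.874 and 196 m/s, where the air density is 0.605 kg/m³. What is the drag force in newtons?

D = 2.21×10^5 N

CD = 0.0224 + 0.0493 × 0.874² = 0.06006
D = ½ρv²S·CD = ½ × 0.605 × 196² × 317 × 0.06006 = 2.21×10^5 N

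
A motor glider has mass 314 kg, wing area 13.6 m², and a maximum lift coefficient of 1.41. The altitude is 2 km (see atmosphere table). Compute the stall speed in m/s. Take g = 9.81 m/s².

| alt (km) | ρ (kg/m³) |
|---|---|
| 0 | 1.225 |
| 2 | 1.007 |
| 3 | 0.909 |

V_stall = 17.9 m/s

At 2 km, from the table: ρ = 1.007 kg/m³.
Stall occurs when L = W at CL,max. W = mg = 314 × 9.81 = 3080 N.
From L = ½ρV²S·CL,max = W: V_stall = √(2W/(ρSCL,max)) = √(2·3080/(1.007·13.6·1.41))
V_stall = √319 = 17.9 m/s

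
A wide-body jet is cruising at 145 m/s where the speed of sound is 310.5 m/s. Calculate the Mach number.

M = 0.467

M = v/a = 145 / 310.5 = 0.467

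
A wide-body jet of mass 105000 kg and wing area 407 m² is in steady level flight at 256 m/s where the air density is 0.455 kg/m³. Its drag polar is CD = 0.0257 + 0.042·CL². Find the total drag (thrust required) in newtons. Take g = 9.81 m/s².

D = 1.63×10^5 N

Level flight ⇒ L = W = m·g = 105000 × 9.81 = 1.03×10^6 N.
Dynamic pressure q = 0.5 × 0.455 × 256² = 14910 Pa.
Required CL = L/(qS) = 1.03×10^6/(14910·407) = 0.1697.
CD = 0.0257 + 0.042 × 0.1697² = 0.02691.
D = q·S·CD = 14910 × 407 × 0.02691 = 1.633×10^5 N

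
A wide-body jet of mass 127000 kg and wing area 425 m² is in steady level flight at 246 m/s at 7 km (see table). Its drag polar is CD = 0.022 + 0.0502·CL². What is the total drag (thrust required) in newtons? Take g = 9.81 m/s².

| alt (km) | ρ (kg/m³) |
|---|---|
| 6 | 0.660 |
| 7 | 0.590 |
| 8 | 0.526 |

D = 1.77×10^5 N

At 7 km, from the table: ρ = 0.590 kg/m³.
Weight W = mg = 127000 × 9.81 = 1.2459×10^6 N; in level flight L = W.
q = ½ρv² = ½ × 0.59 × 246² = 17850 Pa.
CL = 2W/(ρv²S) = 2×1.2459×10^6/(0.59×246²×425) = 0.1642.
CD = 0.022 + 0.0502 × 0.1642² = 0.02335.
D = q·S·CD = 17850 × 425 × 0.02335 = 1.772×10^5 N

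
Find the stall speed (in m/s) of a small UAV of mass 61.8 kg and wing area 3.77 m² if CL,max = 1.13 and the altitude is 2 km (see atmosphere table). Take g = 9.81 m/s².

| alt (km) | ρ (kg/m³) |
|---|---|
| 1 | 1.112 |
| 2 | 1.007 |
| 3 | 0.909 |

V_stall = 16.8 m/s

At 2 km, from the table: ρ = 1.007 kg/m³.
Weight W = mg = 61.8 × 9.81 = 606.3 N.
V_stall = √(2W/(ρ·S·CL,max)) = √(2 × 606.3 / (1.007 × 3.77 × 1.13))
V_stall = √282.6 = 16.8 m/s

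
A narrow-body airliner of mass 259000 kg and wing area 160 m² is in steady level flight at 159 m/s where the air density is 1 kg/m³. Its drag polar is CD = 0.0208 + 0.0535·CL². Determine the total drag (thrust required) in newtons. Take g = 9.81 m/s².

Level flight ⇒ L = W = m·g = 259000 × 9.81 = 2.5408×10^6 N.
q = ½ρv² = ½ × 1 × 159² = 12640 Pa.
CL = 2W/(ρv²S) = 2×2.5408×10^6/(1×159²×160) = 1.256.
CD = 0.0208 + 0.0535 × 1.256² = 0.1052.
D = q·S·CD = 12640 × 160 × 0.1052 = 2.128×10^5 N

D = 2.13×10^5 N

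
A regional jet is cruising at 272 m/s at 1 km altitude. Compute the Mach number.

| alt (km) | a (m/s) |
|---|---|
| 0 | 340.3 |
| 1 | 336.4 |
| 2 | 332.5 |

M = 0.809

At 1 km, from the table: a = 336.4 m/s.
M = v/a = 272 / 336.4 = 0.809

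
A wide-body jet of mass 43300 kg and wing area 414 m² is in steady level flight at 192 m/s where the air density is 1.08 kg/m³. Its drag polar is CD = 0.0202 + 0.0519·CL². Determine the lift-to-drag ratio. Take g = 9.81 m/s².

Level flight ⇒ L = W = m·g = 43300 × 9.81 = 4.2477×10^5 N.
q = ½ρv² = ½ × 1.08 × 192² = 19910 Pa.
CL = W/(q·S) = 4.2477×10^5 / (19910 × 414) = 0.05154.
CD = 0.0202 + 0.0519 × 0.05154² = 0.02034.
L/D = CL/CD = 0.05154 / 0.02034 = 2.53

L/D = 2.53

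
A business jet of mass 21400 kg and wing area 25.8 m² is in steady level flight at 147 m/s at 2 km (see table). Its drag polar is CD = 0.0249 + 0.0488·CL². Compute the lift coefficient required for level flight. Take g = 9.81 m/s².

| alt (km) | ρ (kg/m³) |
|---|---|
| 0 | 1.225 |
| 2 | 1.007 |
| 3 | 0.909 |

CL = 0.748

At 2 km, from the table: ρ = 1.007 kg/m³.
Weight W = mg = 21400 × 9.81 = 2.0993×10^5 N; in level flight L = W.
Dynamic pressure q = 0.5 × 1.007 × 147² = 10880 Pa.
Required CL = L/(qS) = 2.0993×10^5/(10880·25.8) = 0.7479.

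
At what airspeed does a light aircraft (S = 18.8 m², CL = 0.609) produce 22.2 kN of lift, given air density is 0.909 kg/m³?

v = 65.3 m/s

L = ½ρv²S·CL ⇒ v = √(2L/(ρ·S·CL))
v = √(2 × 22200 / (0.909 × 18.8 × 0.609)) = √4266 = 65.3 m/s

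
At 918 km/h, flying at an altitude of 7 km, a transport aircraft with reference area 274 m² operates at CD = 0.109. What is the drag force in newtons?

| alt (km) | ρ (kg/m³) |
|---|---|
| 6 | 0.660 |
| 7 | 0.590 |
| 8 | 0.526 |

D = 5.73×10^5 N

At 7 km, from the table: ρ = 0.590 kg/m³.
Convert speed: v = 918 km/h ÷ 3.6 = 255 m/s.
D = ½ρv²S·CD = ½ × 0.59 × 255² × 274 × 0.109 = 5.73×10^5 N ≈ 573 kN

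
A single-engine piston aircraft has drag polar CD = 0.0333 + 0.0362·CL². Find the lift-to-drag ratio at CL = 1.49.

CD = 0.0333 + 0.0362 × 1.49² = 0.1137
L/D = CL/CD = 1.49 / 0.1137 = 13.1

L/D = 13.1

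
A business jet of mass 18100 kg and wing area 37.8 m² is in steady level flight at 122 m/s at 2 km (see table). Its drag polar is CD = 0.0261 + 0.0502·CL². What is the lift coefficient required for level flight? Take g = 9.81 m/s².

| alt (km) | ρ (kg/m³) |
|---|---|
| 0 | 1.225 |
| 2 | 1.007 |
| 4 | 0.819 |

CL = 0.627

At 2 km, from the table: ρ = 1.007 kg/m³.
Level flight ⇒ L = W = m·g = 18100 × 9.81 = 1.7756×10^5 N.
q = ½ρv² = ½ × 1.007 × 122² = 7494 Pa.
CL = W/(q·S) = 1.7756×10^5 / (7494 × 37.8) = 0.6268.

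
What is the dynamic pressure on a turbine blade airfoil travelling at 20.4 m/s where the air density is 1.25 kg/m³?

q = ½ρv² = ½ × 1.25 × 20.4² = 260 Pa

q = 260 Pa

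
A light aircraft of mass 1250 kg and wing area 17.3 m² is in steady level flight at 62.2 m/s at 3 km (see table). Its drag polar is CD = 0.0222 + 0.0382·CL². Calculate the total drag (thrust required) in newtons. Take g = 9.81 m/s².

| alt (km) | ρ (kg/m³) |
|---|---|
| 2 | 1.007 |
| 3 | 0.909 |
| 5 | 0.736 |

At 3 km, from the table: ρ = 0.909 kg/m³.
In steady level flight, lift balances weight: W = mg = 1250 × 9.81 = 12262 N.
q = ½ρv² = ½ × 0.909 × 62.2² = 1758 Pa.
CL = 2W/(ρv²S) = 2×12262/(0.909×62.2²×17.3) = 0.4031.
CD = 0.0222 + 0.0382 × 0.4031² = 0.02841.
D = q·S·CD = 1758 × 17.3 × 0.02841 = 864.2 N

D = 864 N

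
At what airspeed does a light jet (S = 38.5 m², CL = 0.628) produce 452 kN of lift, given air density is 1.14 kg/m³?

L = ½ρv²S·CL ⇒ v = √(2L/(ρ·S·CL))
v = √(2 × 4.52×10^5 / (1.14 × 38.5 × 0.628)) = √32800 = 181 m/s

v = 181 m/s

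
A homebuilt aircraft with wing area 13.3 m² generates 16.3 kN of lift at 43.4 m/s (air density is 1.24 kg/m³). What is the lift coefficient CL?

CL = 1.05

From L = ½ρv²S·CL, rearranging gives CL = 2L/(ρv²S).
CL = 2 × 16300 / (1.24 × 43.4² × 13.3) = 1.05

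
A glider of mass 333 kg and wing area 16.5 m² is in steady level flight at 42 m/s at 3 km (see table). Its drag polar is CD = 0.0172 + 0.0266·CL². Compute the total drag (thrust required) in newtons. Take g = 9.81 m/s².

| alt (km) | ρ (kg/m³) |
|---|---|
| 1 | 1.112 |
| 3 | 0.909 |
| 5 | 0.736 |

At 3 km, from the table: ρ = 0.909 kg/m³.
Weight W = mg = 333 × 9.81 = 3266.7 N; in level flight L = W.
Dynamic pressure q = 0.5 × 0.909 × 42² = 801.7 Pa.
CL = W/(q·S) = 3266.7 / (801.7 × 16.5) = 0.2469.
CD = 0.0172 + 0.0266 × 0.2469² = 0.01882.
D = q·S·CD = 801.7 × 16.5 × 0.01882 = 249 N

D = 249 N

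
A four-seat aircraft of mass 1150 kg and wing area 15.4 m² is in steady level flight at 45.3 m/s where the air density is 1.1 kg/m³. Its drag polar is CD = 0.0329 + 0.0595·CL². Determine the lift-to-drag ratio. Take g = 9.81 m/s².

Level flight ⇒ L = W = m·g = 1150 × 9.81 = 11282 N.
Dynamic pressure q = 0.5 × 1.1 × 45.3² = 1129 Pa.
CL = 2W/(ρv²S) = 2×11282/(1.1×45.3²×15.4) = 0.6491.
CD = 0.0329 + 0.0595 × 0.6491² = 0.05797.
L/D = CL/CD = 0.6491 / 0.05797 = 11.2

L/D = 11.2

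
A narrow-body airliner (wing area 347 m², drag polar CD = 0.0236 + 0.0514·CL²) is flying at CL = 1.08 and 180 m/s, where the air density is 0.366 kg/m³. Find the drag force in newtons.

CD = 0.0236 + 0.0514 × 1.08² = 0.08355
D = ½ρv²S·CD = ½ × 0.366 × 180² × 347 × 0.08355 = 1.72×10^5 N

D = 1.72×10^5 N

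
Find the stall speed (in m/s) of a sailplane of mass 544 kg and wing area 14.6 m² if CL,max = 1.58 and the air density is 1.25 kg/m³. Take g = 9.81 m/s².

V_stall = 19.2 m/s

At stall, lift equals weight: L = W = m·g = 544 × 9.81 = 5337 N.
V_stall = √(2W/(ρ·S·CL,max)) = √(2 × 5337 / (1.25 × 14.6 × 1.58))
V_stall = √370.2 = 19.2 m/s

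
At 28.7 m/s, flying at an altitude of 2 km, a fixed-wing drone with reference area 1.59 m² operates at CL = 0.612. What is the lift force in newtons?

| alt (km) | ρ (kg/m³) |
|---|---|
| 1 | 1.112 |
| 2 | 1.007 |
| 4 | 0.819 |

At 2 km, from the table: ρ = 1.007 kg/m³.
L = ½ρv²S·CL = ½ × 1.007 × 28.7² × 1.59 × 0.612 = 404 N

L = 404 N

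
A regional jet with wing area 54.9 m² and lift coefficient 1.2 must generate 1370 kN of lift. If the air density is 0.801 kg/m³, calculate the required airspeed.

L = ½ρv²S·CL ⇒ v = √(2L/(ρ·S·CL))
v = √(2 × 1.37×10^6 / (0.801 × 54.9 × 1.2)) = √51920 = 228 m/s

v = 228 m/s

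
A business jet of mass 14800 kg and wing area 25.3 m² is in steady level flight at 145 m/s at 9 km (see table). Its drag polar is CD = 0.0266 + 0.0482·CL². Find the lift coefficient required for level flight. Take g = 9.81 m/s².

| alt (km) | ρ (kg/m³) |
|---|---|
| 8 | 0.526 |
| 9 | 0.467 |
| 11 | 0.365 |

At 9 km, from the table: ρ = 0.467 kg/m³.
Weight W = mg = 14800 × 9.81 = 1.4519×10^5 N; in level flight L = W.
q = ½ρv² = ½ × 0.467 × 145² = 4909 Pa.
CL = W/(q·S) = 1.4519×10^5 / (4909 × 25.3) = 1.169.

CL = 1.17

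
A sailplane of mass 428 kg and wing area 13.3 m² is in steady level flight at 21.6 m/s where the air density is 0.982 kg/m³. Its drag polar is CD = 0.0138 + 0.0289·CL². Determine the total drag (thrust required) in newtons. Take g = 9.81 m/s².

D = 209 N

In steady level flight, lift balances weight: W = mg = 428 × 9.81 = 4198.7 N.
Dynamic pressure q = 0.5 × 0.982 × 21.6² = 229.1 Pa.
CL = W/(q·S) = 4198.7 / (229.1 × 13.3) = 1.378.
CD = 0.0138 + 0.0289 × 1.378² = 0.06868.
D = q·S·CD = 229.1 × 13.3 × 0.06868 = 209.3 N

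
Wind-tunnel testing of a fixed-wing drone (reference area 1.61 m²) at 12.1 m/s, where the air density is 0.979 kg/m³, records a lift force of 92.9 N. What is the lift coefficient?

From L = ½ρv²S·CL, rearranging gives CL = 2L/(ρv²S).
CL = 2 × 92.9 / (0.979 × 12.1² × 1.61) = 0.805

CL = 0.805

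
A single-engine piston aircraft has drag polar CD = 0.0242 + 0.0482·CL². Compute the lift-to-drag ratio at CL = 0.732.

CD = 0.0242 + 0.0482 × 0.732² = 0.05003
L/D = CL/CD = 0.732 / 0.05003 = 14.6

L/D = 14.6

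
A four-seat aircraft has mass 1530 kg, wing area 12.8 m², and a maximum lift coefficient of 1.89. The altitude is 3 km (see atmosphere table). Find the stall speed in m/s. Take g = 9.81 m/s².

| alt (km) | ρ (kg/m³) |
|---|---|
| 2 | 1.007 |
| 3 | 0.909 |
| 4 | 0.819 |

V_stall = 36.9 m/s

At 3 km, from the table: ρ = 0.909 kg/m³.
At stall, lift equals weight: L = W = m·g = 1530 × 9.81 = 15010 N.
From L = ½ρV²S·CL,max = W: V_stall = √(2W/(ρSCL,max)) = √(2·15010/(0.909·12.8·1.89))
V_stall = √1365 = 36.9 m/s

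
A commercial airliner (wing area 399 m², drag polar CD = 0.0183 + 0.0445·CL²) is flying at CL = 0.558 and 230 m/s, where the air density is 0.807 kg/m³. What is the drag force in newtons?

CD = 0.0183 + 0.0445 × 0.558² = 0.03216
D = ½ρv²S·CD = ½ × 0.807 × 230² × 399 × 0.03216 = 2.74×10^5 N

D = 2.74×10^5 N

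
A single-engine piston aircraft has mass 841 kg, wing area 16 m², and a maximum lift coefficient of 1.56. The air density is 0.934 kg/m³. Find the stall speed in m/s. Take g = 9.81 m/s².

Weight W = mg = 841 × 9.81 = 8250 N.
From L = ½ρV²S·CL,max = W: V_stall = √(2W/(ρSCL,max)) = √(2·8250/(0.934·16·1.56))
V_stall = √707.8 = 26.6 m/s

V_stall = 26.6 m/s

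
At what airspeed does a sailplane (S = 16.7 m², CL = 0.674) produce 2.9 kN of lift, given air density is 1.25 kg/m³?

L = ½ρv²S·CL ⇒ v = √(2L/(ρ·S·CL))
v = √(2 × 2900 / (1.25 × 16.7 × 0.674)) = √412.2 = 20.3 m/s

v = 20.3 m/s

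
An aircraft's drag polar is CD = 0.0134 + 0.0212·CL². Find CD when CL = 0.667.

CD = 0.0134 + 0.0212 × 0.667² = 0.0134 + 0.009432 = 0.0228

CD = 0.0228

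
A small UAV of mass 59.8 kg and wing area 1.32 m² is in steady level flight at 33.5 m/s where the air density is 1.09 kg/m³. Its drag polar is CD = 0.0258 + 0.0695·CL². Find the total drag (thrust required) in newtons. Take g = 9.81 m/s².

Weight W = mg = 59.8 × 9.81 = 586.64 N; in level flight L = W.
q = ½ρv² = ½ × 1.09 × 33.5² = 611.6 Pa.
CL = W/(q·S) = 586.64 / (611.6 × 1.32) = 0.7266.
CD = 0.0258 + 0.0695 × 0.7266² = 0.06249.
D = q·S·CD = 611.6 × 1.32 × 0.06249 = 50.46 N

D = 50.5 N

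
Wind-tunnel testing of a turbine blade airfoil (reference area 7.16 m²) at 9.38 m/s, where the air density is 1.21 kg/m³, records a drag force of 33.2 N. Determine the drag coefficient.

From D = ½ρv²S·CD, rearranging gives CD = 2D/(ρv²S).
CD = 2 × 33.2 / (1.21 × 9.38² × 7.16) = 0.0871

CD = 0.0871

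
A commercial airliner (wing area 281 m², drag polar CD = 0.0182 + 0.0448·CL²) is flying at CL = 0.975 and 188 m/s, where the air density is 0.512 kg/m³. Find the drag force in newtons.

CD = 0.0182 + 0.0448 × 0.975² = 0.06079
D = ½ρv²S·CD = ½ × 0.512 × 188² × 281 × 0.06079 = 1.55×10^5 N

D = 1.55×10^5 N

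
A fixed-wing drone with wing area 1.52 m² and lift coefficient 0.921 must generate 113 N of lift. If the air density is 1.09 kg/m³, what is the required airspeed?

L = ½ρv²S·CL ⇒ v = √(2L/(ρ·S·CL))
v = √(2 × 113 / (1.09 × 1.52 × 0.921)) = √148.1 = 12.2 m/s

v = 12.2 m/s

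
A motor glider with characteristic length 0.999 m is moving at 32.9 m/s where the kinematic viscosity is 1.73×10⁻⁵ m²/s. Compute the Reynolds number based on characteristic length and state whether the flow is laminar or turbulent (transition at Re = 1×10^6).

Re = 1.9×10^6 (turbulent)

Re = v·c/ν = 32.9 × 0.999 / (1.73×10⁻⁵) = 1.9×10^6
Since 1.9×10^6 > 1×10^6, the flow is turbulent.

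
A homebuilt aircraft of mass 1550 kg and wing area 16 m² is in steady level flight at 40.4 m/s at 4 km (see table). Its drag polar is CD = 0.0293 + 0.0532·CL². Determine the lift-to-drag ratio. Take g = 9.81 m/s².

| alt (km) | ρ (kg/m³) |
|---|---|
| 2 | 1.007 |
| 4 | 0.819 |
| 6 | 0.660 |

At 4 km, from the table: ρ = 0.819 kg/m³.
Weight W = mg = 1550 × 9.81 = 15206 N; in level flight L = W.
q = ½ρv² = ½ × 0.819 × 40.4² = 668.4 Pa.
Required CL = L/(qS) = 15206/(668.4·16) = 1.422.
CD = 0.0293 + 0.0532 × 1.422² = 0.1369.
L/D = CL/CD = 1.422 / 0.1369 = 10.4

L/D = 10.4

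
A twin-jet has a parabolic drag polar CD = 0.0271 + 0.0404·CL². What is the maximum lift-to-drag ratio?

(L/D)max = 15.1

For CD = CD0 + K·CL², (L/D)max occurs at CL* = √(CD0/K) and equals 1/(2√(K·CD0)).
(L/D)max = 1/(2√(0.0404 × 0.0271)) = 1/(2 × 0.03309) = 15.1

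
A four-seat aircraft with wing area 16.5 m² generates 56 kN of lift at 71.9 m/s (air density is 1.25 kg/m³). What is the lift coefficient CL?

CL = 1.05

From L = ½ρv²S·CL, rearranging gives CL = 2L/(ρv²S).
CL = 2 × 56000 / (1.25 × 71.9² × 16.5) = 1.05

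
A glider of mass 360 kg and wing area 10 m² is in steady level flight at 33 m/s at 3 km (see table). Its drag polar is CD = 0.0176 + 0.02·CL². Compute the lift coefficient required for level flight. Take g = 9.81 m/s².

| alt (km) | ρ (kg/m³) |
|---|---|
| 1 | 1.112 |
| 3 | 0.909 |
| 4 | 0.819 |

CL = 0.714

At 3 km, from the table: ρ = 0.909 kg/m³.
Weight W = mg = 360 × 9.81 = 3531.6 N; in level flight L = W.
Dynamic pressure q = 0.5 × 0.909 × 33² = 495 Pa.
Required CL = L/(qS) = 3531.6/(495·10) = 0.7135.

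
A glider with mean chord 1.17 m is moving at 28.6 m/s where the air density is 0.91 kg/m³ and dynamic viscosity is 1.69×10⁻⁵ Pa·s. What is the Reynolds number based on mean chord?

Re = 1.8×10^6

Re = ρ·v·c/μ = 0.91 × 28.6 × 1.17 / (1.69×10⁻⁵) = 1.8×10^6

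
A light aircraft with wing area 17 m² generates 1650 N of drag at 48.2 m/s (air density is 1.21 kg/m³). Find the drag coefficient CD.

CD = 0.0691

From D = ½ρv²S·CD, rearranging gives CD = 2D/(ρv²S).
CD = 2 × 1650 / (1.21 × 48.2² × 17) = 0.0691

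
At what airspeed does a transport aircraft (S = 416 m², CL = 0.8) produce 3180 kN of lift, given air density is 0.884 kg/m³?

L = ½ρv²S·CL ⇒ v = √(2L/(ρ·S·CL))
v = √(2 × 3.18×10^6 / (0.884 × 416 × 0.8)) = √21620 = 147 m/s

v = 147 m/s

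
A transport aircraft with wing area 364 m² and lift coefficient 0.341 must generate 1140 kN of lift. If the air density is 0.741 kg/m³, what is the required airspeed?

L = ½ρv²S·CL ⇒ v = √(2L/(ρ·S·CL))
v = √(2 × 1.14×10^6 / (0.741 × 364 × 0.341)) = √24790 = 157 m/s

v = 157 m/s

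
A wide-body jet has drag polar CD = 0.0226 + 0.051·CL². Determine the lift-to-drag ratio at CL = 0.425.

CD = 0.0226 + 0.051 × 0.425² = 0.03181
L/D = CL/CD = 0.425 / 0.03181 = 13.4

L/D = 13.4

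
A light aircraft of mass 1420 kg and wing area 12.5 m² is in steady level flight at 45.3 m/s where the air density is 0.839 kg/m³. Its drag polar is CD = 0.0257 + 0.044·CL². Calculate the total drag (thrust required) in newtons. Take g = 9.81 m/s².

D = 1070 N

Level flight ⇒ L = W = m·g = 1420 × 9.81 = 13930 N.
Dynamic pressure q = 0.5 × 0.839 × 45.3² = 860.9 Pa.
CL = 2W/(ρv²S) = 2×13930/(0.839×45.3²×12.5) = 1.295.
CD = 0.0257 + 0.044 × 1.295² = 0.09944.
D = q·S·CD = 860.9 × 12.5 × 0.09944 = 1070 N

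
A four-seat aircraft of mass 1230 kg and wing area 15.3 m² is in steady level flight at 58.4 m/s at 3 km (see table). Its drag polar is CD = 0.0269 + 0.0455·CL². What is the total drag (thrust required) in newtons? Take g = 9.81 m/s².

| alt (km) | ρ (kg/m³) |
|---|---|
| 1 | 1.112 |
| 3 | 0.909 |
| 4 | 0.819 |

D = 917 N

At 3 km, from the table: ρ = 0.909 kg/m³.
Weight W = mg = 1230 × 9.81 = 12066 N; in level flight L = W.
Dynamic pressure q = 0.5 × 0.909 × 58.4² = 1550 Pa.
CL = 2W/(ρv²S) = 2×12066/(0.909×58.4²×15.3) = 0.5088.
CD = 0.0269 + 0.0455 × 0.5088² = 0.03868.
D = q·S·CD = 1550 × 15.3 × 0.03868 = 917.3 N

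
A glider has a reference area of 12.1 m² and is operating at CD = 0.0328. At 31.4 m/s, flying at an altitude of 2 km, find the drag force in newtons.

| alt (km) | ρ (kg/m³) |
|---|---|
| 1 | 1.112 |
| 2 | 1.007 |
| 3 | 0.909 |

At 2 km, from the table: ρ = 1.007 kg/m³.
D = ½ρv²S·CD = ½ × 1.007 × 31.4² × 12.1 × 0.0328 = 197 N

D = 197 N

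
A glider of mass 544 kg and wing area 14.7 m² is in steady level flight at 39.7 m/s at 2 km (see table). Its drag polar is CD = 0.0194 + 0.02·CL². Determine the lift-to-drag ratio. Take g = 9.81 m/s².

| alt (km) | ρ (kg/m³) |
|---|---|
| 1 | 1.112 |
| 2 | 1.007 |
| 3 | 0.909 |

L/D = 19.4

At 2 km, from the table: ρ = 1.007 kg/m³.
In steady level flight, lift balances weight: W = mg = 544 × 9.81 = 5336.6 N.
q = ½ρv² = ½ × 1.007 × 39.7² = 793.6 Pa.
CL = W/(q·S) = 5336.6 / (793.6 × 14.7) = 0.4575.
CD = 0.0194 + 0.02 × 0.4575² = 0.02359.
L/D = CL/CD = 0.4575 / 0.02359 = 19.4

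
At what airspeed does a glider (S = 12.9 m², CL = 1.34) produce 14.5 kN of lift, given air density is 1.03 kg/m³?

L = ½ρv²S·CL ⇒ v = √(2L/(ρ·S·CL))
v = √(2 × 14500 / (1.03 × 12.9 × 1.34)) = √1629 = 40.4 m/s

v = 40.4 m/s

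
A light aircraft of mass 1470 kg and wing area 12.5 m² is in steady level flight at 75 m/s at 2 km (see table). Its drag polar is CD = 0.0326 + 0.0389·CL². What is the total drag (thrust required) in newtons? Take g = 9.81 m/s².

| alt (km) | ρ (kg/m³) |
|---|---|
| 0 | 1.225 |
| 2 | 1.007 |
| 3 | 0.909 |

D = 1380 N

At 2 km, from the table: ρ = 1.007 kg/m³.
Weight W = mg = 1470 × 9.81 = 14421 N; in level flight L = W.
Dynamic pressure q = 0.5 × 1.007 × 75² = 2832 Pa.
CL = W/(q·S) = 14421 / (2832 × 12.5) = 0.4073.
CD = 0.0326 + 0.0389 × 0.4073² = 0.03905.
D = q·S·CD = 2832 × 12.5 × 0.03905 = 1383 N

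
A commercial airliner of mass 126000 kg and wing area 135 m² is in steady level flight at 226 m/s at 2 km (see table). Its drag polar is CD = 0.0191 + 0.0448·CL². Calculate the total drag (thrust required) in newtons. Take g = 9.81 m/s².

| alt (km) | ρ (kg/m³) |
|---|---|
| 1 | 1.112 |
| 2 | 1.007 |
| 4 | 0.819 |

D = 86000 N

At 2 km, from the table: ρ = 1.007 kg/m³.
Level flight ⇒ L = W = m·g = 126000 × 9.81 = 1.2361×10^6 N.
q = ½ρv² = ½ × 1.007 × 226² = 25720 Pa.
CL = 2W/(ρv²S) = 2×1.2361×10^6/(1.007×226²×135) = 0.356.
CD = 0.0191 + 0.0448 × 0.356² = 0.02478.
D = q·S·CD = 25720 × 135 × 0.02478 = 86030 N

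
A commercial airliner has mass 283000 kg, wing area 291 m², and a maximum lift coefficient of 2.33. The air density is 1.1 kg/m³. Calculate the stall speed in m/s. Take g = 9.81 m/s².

Stall occurs when L = W at CL,max. W = mg = 283000 × 9.81 = 2.776×10^6 N.
V_stall = √(2W/(ρ·S·CL,max)) = √(2 × 2.776×10^6 / (1.1 × 291 × 2.33))
V_stall = √7445 = 86.3 m/s

V_stall = 86.3 m/s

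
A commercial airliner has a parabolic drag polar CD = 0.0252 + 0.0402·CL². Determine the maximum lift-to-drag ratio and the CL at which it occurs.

For CD = CD0 + K·CL², (L/D)max occurs at CL* = √(CD0/K) and equals 1/(2√(K·CD0)).
(L/D)max = 1/(2√(0.0402 × 0.0252)) = 1/(2 × 0.03183) = 15.7
CL* = √(0.0252/0.0402) = 0.792

(L/D)max = 15.7, at CL = 0.792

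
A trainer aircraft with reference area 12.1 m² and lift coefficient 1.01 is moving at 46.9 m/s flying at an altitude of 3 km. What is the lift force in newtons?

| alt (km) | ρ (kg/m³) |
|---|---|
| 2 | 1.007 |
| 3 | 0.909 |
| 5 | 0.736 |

At 3 km, from the table: ρ = 0.909 kg/m³.
Dynamic pressure q = ½ρv² = ½ × 0.909 × 46.9² = 999.7 Pa.
L = q·S·CL = 999.7 × 12.1 × 1.01 = 12200 N ≈ 12.2 kN

L = 12200 N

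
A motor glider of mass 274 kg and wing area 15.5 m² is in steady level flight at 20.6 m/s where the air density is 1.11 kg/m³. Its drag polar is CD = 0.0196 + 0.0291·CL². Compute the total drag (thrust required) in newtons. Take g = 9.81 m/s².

D = 129 N

Level flight ⇒ L = W = m·g = 274 × 9.81 = 2687.9 N.
Dynamic pressure q = 0.5 × 1.11 × 20.6² = 235.5 Pa.
CL = W/(q·S) = 2687.9 / (235.5 × 15.5) = 0.7363.
CD = 0.0196 + 0.0291 × 0.7363² = 0.03538.
D = q·S·CD = 235.5 × 15.5 × 0.03538 = 129.1 N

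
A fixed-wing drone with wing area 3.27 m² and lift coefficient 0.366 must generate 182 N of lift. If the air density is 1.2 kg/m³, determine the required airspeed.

v = 15.9 m/s

L = ½ρv²S·CL ⇒ v = √(2L/(ρ·S·CL))
v = √(2 × 182 / (1.2 × 3.27 × 0.366)) = √253.4 = 15.9 m/s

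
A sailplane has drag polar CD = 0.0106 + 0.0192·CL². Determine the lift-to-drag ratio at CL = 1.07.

CD = 0.0106 + 0.0192 × 1.07² = 0.03258
L/D = CL/CD = 1.07 / 0.03258 = 32.8

L/D = 32.8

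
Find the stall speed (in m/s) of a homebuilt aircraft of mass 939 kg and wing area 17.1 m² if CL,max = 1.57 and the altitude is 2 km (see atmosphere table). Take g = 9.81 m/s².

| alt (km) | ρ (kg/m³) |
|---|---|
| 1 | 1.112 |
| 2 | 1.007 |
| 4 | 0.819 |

At 2 km, from the table: ρ = 1.007 kg/m³.
Stall occurs when L = W at CL,max. W = mg = 939 × 9.81 = 9212 N.
V_stall = √(2W/(ρ·S·CL,max)) = √(2 × 9212 / (1.007 × 17.1 × 1.57))
V_stall = √681.5 = 26.1 m/s

V_stall = 26.1 m/s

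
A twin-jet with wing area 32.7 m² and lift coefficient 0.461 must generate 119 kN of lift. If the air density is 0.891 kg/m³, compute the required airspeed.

v = 133 m/s

L = ½ρv²S·CL ⇒ v = √(2L/(ρ·S·CL))
v = √(2 × 1.19×10^5 / (0.891 × 32.7 × 0.461)) = √17720 = 133 m/s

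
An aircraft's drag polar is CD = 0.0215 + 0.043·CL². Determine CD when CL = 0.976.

CD = 0.0625

CD = 0.0215 + 0.043 × 0.976² = 0.0215 + 0.04096 = 0.0625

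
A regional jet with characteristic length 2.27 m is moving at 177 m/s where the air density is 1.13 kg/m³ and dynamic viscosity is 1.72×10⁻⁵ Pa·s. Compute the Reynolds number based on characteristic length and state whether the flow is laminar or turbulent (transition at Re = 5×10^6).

Re = 2.64×10^7 (turbulent)

Re = ρ·v·c/μ = 1.13 × 177 × 2.27 / (1.72×10⁻⁵) = 2.64×10^7
Since 2.64×10^7 > 5×10^6, the flow is turbulent.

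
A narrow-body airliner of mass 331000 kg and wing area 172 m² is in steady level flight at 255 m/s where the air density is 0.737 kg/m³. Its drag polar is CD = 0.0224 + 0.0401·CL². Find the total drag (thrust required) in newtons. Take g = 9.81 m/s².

Level flight ⇒ L = W = m·g = 331000 × 9.81 = 3.2471×10^6 N.
q = ½ρv² = ½ × 0.737 × 255² = 23960 Pa.
CL = 2W/(ρv²S) = 2×3.2471×10^6/(0.737×255²×172) = 0.7879.
CD = 0.0224 + 0.0401 × 0.7879² = 0.04729.
D = q·S·CD = 23960 × 172 × 0.04729 = 1.949×10^5 N

D = 1.95×10^5 N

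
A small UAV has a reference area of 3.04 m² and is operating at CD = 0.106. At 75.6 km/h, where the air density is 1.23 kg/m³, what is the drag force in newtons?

D = 87.4 N

Convert speed: v = 75.6 km/h ÷ 3.6 = 21 m/s.
D = ½ρv²S·CD = ½ × 1.23 × 21² × 3.04 × 0.106 = 87.4 N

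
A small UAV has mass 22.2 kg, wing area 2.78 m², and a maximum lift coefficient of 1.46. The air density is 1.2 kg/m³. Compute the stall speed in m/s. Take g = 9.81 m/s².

At stall, lift equals weight: L = W = m·g = 22.2 × 9.81 = 217.8 N.
From L = ½ρV²S·CL,max = W: V_stall = √(2W/(ρSCL,max)) = √(2·217.8/(1.2·2.78·1.46))
V_stall = √89.43 = 9.46 m/s

V_stall = 9.46 m/s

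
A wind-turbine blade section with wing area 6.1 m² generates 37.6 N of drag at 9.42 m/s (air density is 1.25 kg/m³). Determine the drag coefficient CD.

From D = ½ρv²S·CD, rearranging gives CD = 2D/(ρv²S).
CD = 2 × 37.6 / (1.25 × 9.42² × 6.1) = 0.111

CD = 0.111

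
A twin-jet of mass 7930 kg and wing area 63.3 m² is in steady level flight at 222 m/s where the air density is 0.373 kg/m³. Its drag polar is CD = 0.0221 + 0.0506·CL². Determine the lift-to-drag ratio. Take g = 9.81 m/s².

In steady level flight, lift balances weight: W = mg = 7930 × 9.81 = 77793 N.
Dynamic pressure q = 0.5 × 0.373 × 222² = 9191 Pa.
CL = 2W/(ρv²S) = 2×77793/(0.373×222²×63.3) = 0.1337.
CD = 0.0221 + 0.0506 × 0.1337² = 0.023.
L/D = CL/CD = 0.1337 / 0.023 = 5.81

L/D = 5.81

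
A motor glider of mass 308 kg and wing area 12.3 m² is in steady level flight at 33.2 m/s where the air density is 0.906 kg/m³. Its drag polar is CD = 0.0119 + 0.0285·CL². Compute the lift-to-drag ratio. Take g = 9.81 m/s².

In steady level flight, lift balances weight: W = mg = 308 × 9.81 = 3021.5 N.
Dynamic pressure q = 0.5 × 0.906 × 33.2² = 499.3 Pa.
CL = W/(q·S) = 3021.5 / (499.3 × 12.3) = 0.492.
CD = 0.0119 + 0.0285 × 0.492² = 0.0188.
L/D = CL/CD = 0.492 / 0.0188 = 26.2

L/D = 26.2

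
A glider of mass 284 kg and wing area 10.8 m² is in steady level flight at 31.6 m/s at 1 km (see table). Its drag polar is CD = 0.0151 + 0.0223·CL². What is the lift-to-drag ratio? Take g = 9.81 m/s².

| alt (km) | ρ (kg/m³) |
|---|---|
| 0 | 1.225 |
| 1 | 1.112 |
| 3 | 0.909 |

L/D = 23.3

At 1 km, from the table: ρ = 1.112 kg/m³.
Weight W = mg = 284 × 9.81 = 2786 N; in level flight L = W.
Dynamic pressure q = 0.5 × 1.112 × 31.6² = 555.2 Pa.
CL = 2W/(ρv²S) = 2×2786/(1.112×31.6²×10.8) = 0.4646.
CD = 0.0151 + 0.0223 × 0.4646² = 0.01991.
L/D = CL/CD = 0.4646 / 0.01991 = 23.3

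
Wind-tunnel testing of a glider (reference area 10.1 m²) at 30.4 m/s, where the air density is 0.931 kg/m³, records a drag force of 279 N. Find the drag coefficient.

From D = ½ρv²S·CD, rearranging gives CD = 2D/(ρv²S).
CD = 2 × 279 / (0.931 × 30.4² × 10.1) = 0.0642

CD = 0.0642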